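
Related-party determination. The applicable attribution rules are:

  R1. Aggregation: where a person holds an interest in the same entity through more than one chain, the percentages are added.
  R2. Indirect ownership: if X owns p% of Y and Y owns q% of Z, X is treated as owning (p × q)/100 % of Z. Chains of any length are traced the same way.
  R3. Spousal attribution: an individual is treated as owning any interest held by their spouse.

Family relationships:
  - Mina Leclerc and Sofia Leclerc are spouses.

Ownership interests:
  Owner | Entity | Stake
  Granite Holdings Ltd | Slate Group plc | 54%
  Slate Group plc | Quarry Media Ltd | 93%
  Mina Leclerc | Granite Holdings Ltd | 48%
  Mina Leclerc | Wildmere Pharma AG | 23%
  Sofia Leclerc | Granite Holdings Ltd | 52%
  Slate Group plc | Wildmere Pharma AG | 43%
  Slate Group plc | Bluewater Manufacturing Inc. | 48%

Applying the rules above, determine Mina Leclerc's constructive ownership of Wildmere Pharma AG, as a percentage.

46.22%

By spousal attribution (R3), Mina Leclerc is treated as also owning Sofia Leclerc's interest in Granite Holdings Ltd, giving 48% + 52% = 100%.
Chain via Granite Holdings Ltd → Slate Group plc (R2): 100% × 54% × 43% = 23.22% of Wildmere Pharma AG.
Direct interest in Wildmere Pharma AG: 23%.
Aggregating (R1): 23.22% + 23% = 46.22%.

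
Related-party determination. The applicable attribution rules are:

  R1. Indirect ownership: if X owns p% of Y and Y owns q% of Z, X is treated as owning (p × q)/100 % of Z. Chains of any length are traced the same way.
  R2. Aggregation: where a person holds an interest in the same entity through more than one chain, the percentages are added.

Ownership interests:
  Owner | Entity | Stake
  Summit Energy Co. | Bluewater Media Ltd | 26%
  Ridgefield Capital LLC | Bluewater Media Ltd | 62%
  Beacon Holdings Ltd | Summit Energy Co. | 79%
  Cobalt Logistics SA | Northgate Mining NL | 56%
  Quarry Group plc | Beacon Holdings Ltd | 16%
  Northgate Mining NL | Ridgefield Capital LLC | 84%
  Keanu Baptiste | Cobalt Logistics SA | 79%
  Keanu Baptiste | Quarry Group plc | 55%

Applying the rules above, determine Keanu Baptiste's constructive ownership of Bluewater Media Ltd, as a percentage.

24.847712%

Chain via Quarry Group plc → Beacon Holdings Ltd → Summit Energy Co. (R1): 55% × 16% × 79% × 26% = 1.80752% of Bluewater Media Ltd.
Chain via Cobalt Logistics SA → Northgate Mining NL → Ridgefield Capital LLC (R1): 79% × 56% × 84% × 62% = 23.040192% of Bluewater Media Ltd.
Aggregating (R2): 1.80752% + 23.040192% = 24.847712%.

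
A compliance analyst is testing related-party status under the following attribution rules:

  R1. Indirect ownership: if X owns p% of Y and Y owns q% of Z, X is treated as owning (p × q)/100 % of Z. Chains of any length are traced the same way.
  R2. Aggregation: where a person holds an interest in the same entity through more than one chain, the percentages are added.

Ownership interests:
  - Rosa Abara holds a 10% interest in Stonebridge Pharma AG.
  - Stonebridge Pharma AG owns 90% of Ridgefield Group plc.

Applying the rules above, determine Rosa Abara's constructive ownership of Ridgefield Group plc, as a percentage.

Chain via Stonebridge Pharma AG (R1): 10% × 90% = 9% of Ridgefield Group plc.

9%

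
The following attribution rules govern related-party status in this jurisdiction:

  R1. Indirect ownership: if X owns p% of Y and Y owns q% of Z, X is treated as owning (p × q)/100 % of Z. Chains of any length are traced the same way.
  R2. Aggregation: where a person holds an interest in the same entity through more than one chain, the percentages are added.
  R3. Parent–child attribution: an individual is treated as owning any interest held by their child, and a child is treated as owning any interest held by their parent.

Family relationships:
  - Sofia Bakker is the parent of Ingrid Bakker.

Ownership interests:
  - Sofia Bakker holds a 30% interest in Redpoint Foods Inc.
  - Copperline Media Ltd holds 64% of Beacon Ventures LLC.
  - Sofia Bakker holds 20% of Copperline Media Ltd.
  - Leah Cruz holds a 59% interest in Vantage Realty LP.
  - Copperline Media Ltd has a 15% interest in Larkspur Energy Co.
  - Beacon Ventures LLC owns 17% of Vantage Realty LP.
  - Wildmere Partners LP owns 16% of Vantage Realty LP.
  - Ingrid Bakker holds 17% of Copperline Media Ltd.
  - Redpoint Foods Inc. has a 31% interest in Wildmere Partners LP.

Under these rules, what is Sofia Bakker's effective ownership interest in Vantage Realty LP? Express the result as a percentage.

By parent–child attribution (R3), Sofia Bakker is treated as also owning Ingrid Bakker's interest in Copperline Media Ltd, giving 20% + 17% = 37%.
Chain via Copperline Media Ltd → Beacon Ventures LLC (R1): 37% × 64% × 17% = 4.0256% of Vantage Realty LP.
Chain via Redpoint Foods Inc. → Wildmere Partners LP (R1): 30% × 31% × 16% = 1.488% of Vantage Realty LP.
Aggregating (R2): 4.0256% + 1.488% = 5.5136%.

5.5136%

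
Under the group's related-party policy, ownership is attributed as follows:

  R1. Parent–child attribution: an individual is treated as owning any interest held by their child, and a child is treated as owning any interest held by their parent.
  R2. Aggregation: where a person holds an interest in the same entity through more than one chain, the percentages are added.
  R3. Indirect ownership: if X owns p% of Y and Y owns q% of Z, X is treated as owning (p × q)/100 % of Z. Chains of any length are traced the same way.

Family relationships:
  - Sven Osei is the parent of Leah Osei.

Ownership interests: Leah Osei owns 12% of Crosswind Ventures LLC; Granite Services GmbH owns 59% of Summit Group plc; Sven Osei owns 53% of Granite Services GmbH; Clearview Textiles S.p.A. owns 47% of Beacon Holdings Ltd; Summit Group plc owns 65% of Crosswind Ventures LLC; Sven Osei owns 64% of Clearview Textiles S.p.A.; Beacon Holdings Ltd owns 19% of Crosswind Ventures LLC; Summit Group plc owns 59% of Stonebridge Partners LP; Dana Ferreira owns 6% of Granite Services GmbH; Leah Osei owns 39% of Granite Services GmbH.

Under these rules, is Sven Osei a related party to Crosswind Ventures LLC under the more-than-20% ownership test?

By parent–child attribution (R1), Sven Osei is treated as also owning Leah Osei's interest in Granite Services GmbH, giving 53% + 39% = 92%.
By parent–child attribution (R1), Sven Osei is treated as owning Leah Osei's 12% interest in Crosswind Ventures LLC.
Chain via Clearview Textiles S.p.A. → Beacon Holdings Ltd (R3): 64% × 47% × 19% = 5.7152% of Crosswind Ventures LLC.
Chain via Granite Services GmbH → Summit Group plc (R3): 92% × 59% × 65% = 35.282% of Crosswind Ventures LLC.
Direct interest in Crosswind Ventures LLC: 12%.
Aggregating (R2): 5.7152% + 35.282% + 12% = 52.9972%.
52.9972% exceeds the 20% threshold, so Sven is a related party to Crosswind Ventures LLC.

Yes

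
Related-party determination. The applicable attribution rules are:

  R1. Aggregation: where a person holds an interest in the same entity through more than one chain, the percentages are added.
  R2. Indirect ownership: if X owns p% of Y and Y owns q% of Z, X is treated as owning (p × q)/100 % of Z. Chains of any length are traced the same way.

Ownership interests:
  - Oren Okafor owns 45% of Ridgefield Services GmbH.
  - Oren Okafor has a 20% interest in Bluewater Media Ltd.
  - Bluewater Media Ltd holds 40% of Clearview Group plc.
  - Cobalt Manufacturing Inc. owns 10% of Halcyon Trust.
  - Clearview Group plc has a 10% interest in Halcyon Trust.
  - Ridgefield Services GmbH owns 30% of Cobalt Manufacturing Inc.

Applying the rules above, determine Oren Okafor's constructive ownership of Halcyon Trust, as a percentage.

2.15%

Chain via Ridgefield Services GmbH → Cobalt Manufacturing Inc. (R2): 45% × 30% × 10% = 1.35% of Halcyon Trust.
Chain via Bluewater Media Ltd → Clearview Group plc (R2): 20% × 40% × 10% = 0.8% of Halcyon Trust.
Aggregating (R1): 1.35% + 0.8% = 2.15%.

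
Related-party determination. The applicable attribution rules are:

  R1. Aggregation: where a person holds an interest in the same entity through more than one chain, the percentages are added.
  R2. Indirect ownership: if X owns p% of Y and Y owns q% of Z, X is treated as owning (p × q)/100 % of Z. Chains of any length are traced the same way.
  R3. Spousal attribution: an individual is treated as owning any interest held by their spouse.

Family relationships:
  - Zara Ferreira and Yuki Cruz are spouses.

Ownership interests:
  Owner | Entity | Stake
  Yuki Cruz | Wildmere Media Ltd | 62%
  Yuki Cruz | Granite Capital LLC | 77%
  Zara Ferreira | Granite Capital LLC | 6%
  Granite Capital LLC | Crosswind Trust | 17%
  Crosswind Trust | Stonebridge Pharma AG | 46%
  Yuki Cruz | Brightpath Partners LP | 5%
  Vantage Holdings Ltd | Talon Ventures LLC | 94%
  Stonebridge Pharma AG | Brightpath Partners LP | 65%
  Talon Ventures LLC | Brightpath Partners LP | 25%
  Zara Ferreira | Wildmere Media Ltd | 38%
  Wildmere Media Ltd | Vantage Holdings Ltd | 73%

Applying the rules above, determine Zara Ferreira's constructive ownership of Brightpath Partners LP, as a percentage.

26.37389%

By spousal attribution (R3), Zara Ferreira is treated as also owning Yuki Cruz's interest in Wildmere Media Ltd, giving 38% + 62% = 100%.
By spousal attribution (R3), Zara Ferreira is treated as also owning Yuki Cruz's interest in Granite Capital LLC, giving 6% + 77% = 83%.
By spousal attribution (R3), Zara Ferreira is treated as owning Yuki Cruz's 5% interest in Brightpath Partners LP.
Chain via Wildmere Media Ltd → Vantage Holdings Ltd → Talon Ventures LLC (R2): 100% × 73% × 94% × 25% = 17.155% of Brightpath Partners LP.
Chain via Granite Capital LLC → Crosswind Trust → Stonebridge Pharma AG (R2): 83% × 17% × 46% × 65% = 4.21889% of Brightpath Partners LP.
Direct interest in Brightpath Partners LP: 5%.
Aggregating (R1): 17.155% + 4.21889% + 5% = 26.37389%.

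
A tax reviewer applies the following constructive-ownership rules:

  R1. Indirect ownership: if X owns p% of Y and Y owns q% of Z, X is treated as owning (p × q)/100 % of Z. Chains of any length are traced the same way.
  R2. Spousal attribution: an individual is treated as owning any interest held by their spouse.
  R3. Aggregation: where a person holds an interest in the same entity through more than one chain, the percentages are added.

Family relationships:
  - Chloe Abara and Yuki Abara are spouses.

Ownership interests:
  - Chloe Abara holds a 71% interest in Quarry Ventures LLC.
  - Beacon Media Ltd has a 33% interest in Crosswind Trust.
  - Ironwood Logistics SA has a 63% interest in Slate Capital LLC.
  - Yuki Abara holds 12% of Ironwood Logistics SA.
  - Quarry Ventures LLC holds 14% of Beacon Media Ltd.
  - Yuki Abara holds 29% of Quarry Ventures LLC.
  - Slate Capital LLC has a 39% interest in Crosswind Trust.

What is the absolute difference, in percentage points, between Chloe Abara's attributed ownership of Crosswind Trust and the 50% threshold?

42.4316

By spousal attribution (R2), Chloe Abara is treated as also owning Yuki Abara's interest in Quarry Ventures LLC, giving 71% + 29% = 100%.
By spousal attribution (R2), Chloe Abara is treated as owning Yuki Abara's 12% interest in Ironwood Logistics SA.
Chain via Quarry Ventures LLC → Beacon Media Ltd (R1): 100% × 14% × 33% = 4.62% of Crosswind Trust.
Chain via Ironwood Logistics SA → Slate Capital LLC (R1): 12% × 63% × 39% = 2.9484% of Crosswind Trust.
Aggregating (R3): 4.62% + 2.9484% = 7.5684%.
7.5684% falls short of the 50% threshold by 42.4316 percentage points.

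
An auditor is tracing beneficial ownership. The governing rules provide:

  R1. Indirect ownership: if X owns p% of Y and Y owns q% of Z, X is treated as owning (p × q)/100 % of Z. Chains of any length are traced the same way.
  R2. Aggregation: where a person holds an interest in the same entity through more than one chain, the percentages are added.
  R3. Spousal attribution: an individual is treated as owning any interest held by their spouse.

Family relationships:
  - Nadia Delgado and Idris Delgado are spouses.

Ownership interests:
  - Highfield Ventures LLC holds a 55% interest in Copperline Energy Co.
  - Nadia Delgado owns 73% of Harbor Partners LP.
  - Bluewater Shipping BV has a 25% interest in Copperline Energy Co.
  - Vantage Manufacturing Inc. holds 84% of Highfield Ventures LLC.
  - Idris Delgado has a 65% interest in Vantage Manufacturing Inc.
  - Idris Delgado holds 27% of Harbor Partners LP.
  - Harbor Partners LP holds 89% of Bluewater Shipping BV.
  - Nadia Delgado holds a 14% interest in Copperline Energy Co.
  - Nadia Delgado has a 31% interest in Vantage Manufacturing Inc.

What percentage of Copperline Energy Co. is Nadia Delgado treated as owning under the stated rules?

By spousal attribution (R3), Nadia Delgado is treated as also owning Idris Delgado's interest in Harbor Partners LP, giving 73% + 27% = 100%.
By spousal attribution (R3), Nadia Delgado is treated as also owning Idris Delgado's interest in Vantage Manufacturing Inc, giving 31% + 65% = 96%.
Chain via Harbor Partners LP → Bluewater Shipping BV (R1): 100% × 89% × 25% = 22.25% of Copperline Energy Co.
Chain via Vantage Manufacturing Inc. → Highfield Ventures LLC (R1): 96% × 84% × 55% = 44.352% of Copperline Energy Co.
Direct interest in Copperline Energy Co: 14%.
Aggregating (R2): 22.25% + 44.352% + 14% = 80.602%.

80.602%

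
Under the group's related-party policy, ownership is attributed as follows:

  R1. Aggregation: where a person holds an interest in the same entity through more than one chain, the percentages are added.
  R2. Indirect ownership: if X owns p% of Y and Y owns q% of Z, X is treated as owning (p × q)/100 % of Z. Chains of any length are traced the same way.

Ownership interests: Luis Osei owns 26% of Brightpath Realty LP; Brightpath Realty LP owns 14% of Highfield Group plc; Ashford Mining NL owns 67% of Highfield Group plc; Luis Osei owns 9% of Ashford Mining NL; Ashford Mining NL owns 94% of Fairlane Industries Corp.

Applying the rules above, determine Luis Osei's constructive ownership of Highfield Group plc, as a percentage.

9.67%

Chain via Brightpath Realty LP (R2): 26% × 14% = 3.64% of Highfield Group plc.
Chain via Ashford Mining NL (R2): 9% × 67% = 6.03% of Highfield Group plc.
Aggregating (R1): 3.64% + 6.03% = 9.67%.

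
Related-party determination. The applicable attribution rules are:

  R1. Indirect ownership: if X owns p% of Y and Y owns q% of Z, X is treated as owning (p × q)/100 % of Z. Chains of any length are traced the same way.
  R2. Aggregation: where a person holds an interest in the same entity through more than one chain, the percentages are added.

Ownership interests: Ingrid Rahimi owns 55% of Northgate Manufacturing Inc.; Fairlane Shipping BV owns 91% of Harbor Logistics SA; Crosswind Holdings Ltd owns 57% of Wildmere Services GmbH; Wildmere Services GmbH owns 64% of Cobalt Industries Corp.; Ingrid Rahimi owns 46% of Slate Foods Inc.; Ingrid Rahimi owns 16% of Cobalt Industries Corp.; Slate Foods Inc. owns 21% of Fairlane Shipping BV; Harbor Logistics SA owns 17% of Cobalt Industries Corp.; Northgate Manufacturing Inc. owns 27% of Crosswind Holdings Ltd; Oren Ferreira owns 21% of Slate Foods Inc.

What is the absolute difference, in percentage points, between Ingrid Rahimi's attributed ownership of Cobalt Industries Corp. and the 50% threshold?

27.088318

Chain via Slate Foods Inc. → Fairlane Shipping BV → Harbor Logistics SA (R1): 46% × 21% × 91% × 17% = 1.494402% of Cobalt Industries Corp.
Chain via Northgate Manufacturing Inc. → Crosswind Holdings Ltd → Wildmere Services GmbH (R1): 55% × 27% × 57% × 64% = 5.41728% of Cobalt Industries Corp.
Direct interest in Cobalt Industries Corp: 16%.
Aggregating (R2): 1.494402% + 5.41728% + 16% = 22.911682%.
22.911682% falls short of the 50% threshold by 27.088318 percentage points.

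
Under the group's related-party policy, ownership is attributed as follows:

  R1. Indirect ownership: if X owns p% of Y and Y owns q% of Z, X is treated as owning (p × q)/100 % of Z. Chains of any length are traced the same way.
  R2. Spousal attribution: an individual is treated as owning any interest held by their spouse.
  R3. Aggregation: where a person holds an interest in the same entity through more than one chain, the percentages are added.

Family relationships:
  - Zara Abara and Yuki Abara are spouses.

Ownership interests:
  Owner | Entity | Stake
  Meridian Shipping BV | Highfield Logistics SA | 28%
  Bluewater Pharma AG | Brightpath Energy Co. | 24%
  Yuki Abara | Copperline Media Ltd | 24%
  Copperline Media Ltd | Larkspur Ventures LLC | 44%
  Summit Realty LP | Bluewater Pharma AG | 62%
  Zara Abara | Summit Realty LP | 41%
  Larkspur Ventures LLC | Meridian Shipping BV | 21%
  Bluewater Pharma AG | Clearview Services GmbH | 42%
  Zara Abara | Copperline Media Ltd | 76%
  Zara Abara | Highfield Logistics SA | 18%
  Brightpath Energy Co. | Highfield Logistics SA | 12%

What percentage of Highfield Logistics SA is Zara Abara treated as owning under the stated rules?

By spousal attribution (R2), Zara Abara is treated as also owning Yuki Abara's interest in Copperline Media Ltd, giving 76% + 24% = 100%.
Chain via Copperline Media Ltd → Larkspur Ventures LLC → Meridian Shipping BV (R1): 100% × 44% × 21% × 28% = 2.5872% of Highfield Logistics SA.
Chain via Summit Realty LP → Bluewater Pharma AG → Brightpath Energy Co. (R1): 41% × 62% × 24% × 12% = 0.732096% of Highfield Logistics SA.
Direct interest in Highfield Logistics SA: 18%.
Aggregating (R3): 2.5872% + 0.732096% + 18% = 21.319296%.

21.319296%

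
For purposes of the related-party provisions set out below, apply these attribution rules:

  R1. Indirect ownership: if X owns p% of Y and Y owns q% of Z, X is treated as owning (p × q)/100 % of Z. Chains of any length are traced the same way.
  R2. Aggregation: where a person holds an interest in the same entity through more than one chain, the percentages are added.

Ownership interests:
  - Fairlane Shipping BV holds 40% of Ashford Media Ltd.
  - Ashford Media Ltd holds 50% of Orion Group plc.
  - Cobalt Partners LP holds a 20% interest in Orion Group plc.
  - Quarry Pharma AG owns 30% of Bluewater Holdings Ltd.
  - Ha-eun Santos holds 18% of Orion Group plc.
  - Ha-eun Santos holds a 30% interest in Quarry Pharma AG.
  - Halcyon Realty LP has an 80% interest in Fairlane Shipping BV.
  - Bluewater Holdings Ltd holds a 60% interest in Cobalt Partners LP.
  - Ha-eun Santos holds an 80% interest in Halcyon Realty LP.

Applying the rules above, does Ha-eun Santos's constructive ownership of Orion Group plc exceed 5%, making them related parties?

Yes

Chain via Halcyon Realty LP → Fairlane Shipping BV → Ashford Media Ltd (R1): 80% × 80% × 40% × 50% = 12.8% of Orion Group plc.
Chain via Quarry Pharma AG → Bluewater Holdings Ltd → Cobalt Partners LP (R1): 30% × 30% × 60% × 20% = 1.08% of Orion Group plc.
Direct interest in Orion Group plc: 18%.
Aggregating (R2): 12.8% + 1.08% + 18% = 31.88%.
31.88% exceeds the 5% threshold, so Ha-eun is a related party to Orion Group plc.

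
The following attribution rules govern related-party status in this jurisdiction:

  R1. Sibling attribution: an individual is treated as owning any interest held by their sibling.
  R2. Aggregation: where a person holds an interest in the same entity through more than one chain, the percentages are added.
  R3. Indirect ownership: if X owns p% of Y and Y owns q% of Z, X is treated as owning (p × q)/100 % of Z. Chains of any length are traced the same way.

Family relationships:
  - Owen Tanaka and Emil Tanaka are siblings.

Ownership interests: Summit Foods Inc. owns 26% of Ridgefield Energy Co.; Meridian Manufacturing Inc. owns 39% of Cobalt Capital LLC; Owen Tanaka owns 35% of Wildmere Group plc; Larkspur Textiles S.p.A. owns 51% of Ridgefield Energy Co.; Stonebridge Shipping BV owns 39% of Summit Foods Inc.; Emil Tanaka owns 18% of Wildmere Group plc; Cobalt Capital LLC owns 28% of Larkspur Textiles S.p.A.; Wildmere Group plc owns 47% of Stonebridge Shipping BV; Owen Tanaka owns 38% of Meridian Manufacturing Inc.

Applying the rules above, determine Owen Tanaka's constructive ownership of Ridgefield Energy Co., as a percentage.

4.64217%

By sibling attribution (R1), Owen Tanaka is treated as also owning Emil Tanaka's interest in Wildmere Group plc, giving 35% + 18% = 53%.
Chain via Wildmere Group plc → Stonebridge Shipping BV → Summit Foods Inc. (R3): 53% × 47% × 39% × 26% = 2.525874% of Ridgefield Energy Co.
Chain via Meridian Manufacturing Inc. → Cobalt Capital LLC → Larkspur Textiles S.p.A. (R3): 38% × 39% × 28% × 51% = 2.116296% of Ridgefield Energy Co.
Aggregating (R2): 2.525874% + 2.116296% = 4.64217%.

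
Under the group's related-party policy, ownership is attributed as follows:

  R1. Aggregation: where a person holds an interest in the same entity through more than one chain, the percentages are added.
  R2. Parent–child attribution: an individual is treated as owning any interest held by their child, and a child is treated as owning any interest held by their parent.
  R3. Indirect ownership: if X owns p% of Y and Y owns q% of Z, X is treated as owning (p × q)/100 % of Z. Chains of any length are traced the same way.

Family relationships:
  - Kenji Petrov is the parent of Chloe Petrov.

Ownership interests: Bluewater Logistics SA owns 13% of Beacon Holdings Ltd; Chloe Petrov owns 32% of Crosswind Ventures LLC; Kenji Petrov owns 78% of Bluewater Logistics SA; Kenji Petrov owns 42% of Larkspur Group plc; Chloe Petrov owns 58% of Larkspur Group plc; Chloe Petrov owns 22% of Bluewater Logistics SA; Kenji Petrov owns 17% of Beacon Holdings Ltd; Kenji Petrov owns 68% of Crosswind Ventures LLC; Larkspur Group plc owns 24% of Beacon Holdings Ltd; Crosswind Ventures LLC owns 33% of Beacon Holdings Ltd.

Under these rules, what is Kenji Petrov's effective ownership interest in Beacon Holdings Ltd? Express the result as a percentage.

87%

By parent–child attribution (R2), Kenji Petrov is treated as also owning Chloe Petrov's interest in Crosswind Ventures LLC, giving 68% + 32% = 100%.
By parent–child attribution (R2), Kenji Petrov is treated as also owning Chloe Petrov's interest in Bluewater Logistics SA, giving 78% + 22% = 100%.
By parent–child attribution (R2), Kenji Petrov is treated as also owning Chloe Petrov's interest in Larkspur Group plc, giving 42% + 58% = 100%.
Chain via Crosswind Ventures LLC (R3): 100% × 33% = 33% of Beacon Holdings Ltd.
Chain via Bluewater Logistics SA (R3): 100% × 13% = 13% of Beacon Holdings Ltd.
Chain via Larkspur Group plc (R3): 100% × 24% = 24% of Beacon Holdings Ltd.
Direct interest in Beacon Holdings Ltd: 17%.
Aggregating (R1): 33% + 13% + 24% + 17% = 87%.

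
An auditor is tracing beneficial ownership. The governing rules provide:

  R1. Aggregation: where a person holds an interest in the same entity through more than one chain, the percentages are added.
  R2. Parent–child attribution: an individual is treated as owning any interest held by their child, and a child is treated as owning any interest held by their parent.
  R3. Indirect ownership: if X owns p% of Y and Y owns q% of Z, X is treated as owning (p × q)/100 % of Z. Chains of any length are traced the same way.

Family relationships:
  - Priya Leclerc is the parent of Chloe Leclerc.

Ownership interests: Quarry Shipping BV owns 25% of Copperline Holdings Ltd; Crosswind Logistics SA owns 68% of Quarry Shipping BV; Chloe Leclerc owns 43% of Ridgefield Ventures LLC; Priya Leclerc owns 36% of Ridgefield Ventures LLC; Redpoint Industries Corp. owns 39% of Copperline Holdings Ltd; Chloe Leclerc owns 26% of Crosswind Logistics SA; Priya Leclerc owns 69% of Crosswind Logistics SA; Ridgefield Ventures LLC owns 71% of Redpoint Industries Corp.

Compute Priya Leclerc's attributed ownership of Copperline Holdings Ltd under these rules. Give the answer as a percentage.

38.0251%

By parent–child attribution (R2), Priya Leclerc is treated as also owning Chloe Leclerc's interest in Ridgefield Ventures LLC, giving 36% + 43% = 79%.
By parent–child attribution (R2), Priya Leclerc is treated as also owning Chloe Leclerc's interest in Crosswind Logistics SA, giving 69% + 26% = 95%.
Chain via Ridgefield Ventures LLC → Redpoint Industries Corp. (R3): 79% × 71% × 39% = 21.8751% of Copperline Holdings Ltd.
Chain via Crosswind Logistics SA → Quarry Shipping BV (R3): 95% × 68% × 25% = 16.15% of Copperline Holdings Ltd.
Aggregating (R1): 21.8751% + 16.15% = 38.0251%.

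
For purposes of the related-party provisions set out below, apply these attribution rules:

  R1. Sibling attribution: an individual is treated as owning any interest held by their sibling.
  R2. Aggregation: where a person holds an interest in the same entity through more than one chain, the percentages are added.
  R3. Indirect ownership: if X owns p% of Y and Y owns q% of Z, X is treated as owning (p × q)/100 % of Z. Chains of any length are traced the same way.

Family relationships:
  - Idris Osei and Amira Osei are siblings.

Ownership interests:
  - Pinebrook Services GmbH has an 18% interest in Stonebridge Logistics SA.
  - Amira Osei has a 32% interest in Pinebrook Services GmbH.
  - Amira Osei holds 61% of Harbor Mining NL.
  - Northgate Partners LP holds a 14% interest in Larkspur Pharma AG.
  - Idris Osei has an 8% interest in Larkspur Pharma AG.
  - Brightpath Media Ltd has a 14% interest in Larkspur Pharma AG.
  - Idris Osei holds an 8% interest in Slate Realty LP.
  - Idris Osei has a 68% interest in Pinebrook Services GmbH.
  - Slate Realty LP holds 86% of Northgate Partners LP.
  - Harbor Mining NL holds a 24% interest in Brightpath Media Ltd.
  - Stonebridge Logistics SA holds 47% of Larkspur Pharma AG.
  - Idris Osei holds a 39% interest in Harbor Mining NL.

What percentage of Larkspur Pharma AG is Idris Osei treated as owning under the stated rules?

20.7832%

By sibling attribution (R1), Idris Osei is treated as also owning Amira Osei's interest in Harbor Mining NL, giving 39% + 61% = 100%.
By sibling attribution (R1), Idris Osei is treated as also owning Amira Osei's interest in Pinebrook Services GmbH, giving 68% + 32% = 100%.
Chain via Harbor Mining NL → Brightpath Media Ltd (R3): 100% × 24% × 14% = 3.36% of Larkspur Pharma AG.
Chain via Pinebrook Services GmbH → Stonebridge Logistics SA (R3): 100% × 18% × 47% = 8.46% of Larkspur Pharma AG.
Chain via Slate Realty LP → Northgate Partners LP (R3): 8% × 86% × 14% = 0.9632% of Larkspur Pharma AG.
Direct interest in Larkspur Pharma AG: 8%.
Aggregating (R2): 3.36% + 8.46% + 0.9632% + 8% = 20.7832%.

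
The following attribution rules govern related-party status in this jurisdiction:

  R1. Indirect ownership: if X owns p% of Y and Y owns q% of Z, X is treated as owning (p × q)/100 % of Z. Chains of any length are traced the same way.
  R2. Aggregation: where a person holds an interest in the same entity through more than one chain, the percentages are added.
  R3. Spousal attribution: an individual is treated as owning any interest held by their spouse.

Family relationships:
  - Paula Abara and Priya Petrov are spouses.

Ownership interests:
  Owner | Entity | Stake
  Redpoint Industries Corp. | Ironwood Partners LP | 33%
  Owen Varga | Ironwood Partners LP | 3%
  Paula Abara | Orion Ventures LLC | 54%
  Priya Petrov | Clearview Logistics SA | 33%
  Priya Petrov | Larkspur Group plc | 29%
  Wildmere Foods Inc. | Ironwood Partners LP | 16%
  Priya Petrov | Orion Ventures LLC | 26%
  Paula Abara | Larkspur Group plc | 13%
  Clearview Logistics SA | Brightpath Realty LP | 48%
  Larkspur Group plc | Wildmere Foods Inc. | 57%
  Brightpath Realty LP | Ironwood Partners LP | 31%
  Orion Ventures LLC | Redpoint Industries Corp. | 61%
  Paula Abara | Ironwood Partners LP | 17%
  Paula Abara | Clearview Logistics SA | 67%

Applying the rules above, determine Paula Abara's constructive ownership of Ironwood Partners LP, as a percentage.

By spousal attribution (R3), Paula Abara is treated as also owning Priya Petrov's interest in Orion Ventures LLC, giving 54% + 26% = 80%.
By spousal attribution (R3), Paula Abara is treated as also owning Priya Petrov's interest in Larkspur Group plc, giving 13% + 29% = 42%.
By spousal attribution (R3), Paula Abara is treated as also owning Priya Petrov's interest in Clearview Logistics SA, giving 67% + 33% = 100%.
Chain via Orion Ventures LLC → Redpoint Industries Corp. (R1): 80% × 61% × 33% = 16.104% of Ironwood Partners LP.
Chain via Larkspur Group plc → Wildmere Foods Inc. (R1): 42% × 57% × 16% = 3.8304% of Ironwood Partners LP.
Chain via Clearview Logistics SA → Brightpath Realty LP (R1): 100% × 48% × 31% = 14.88% of Ironwood Partners LP.
Direct interest in Ironwood Partners LP: 17%.
Aggregating (R2): 16.104% + 3.8304% + 14.88% + 17% = 51.8144%.

51.8144%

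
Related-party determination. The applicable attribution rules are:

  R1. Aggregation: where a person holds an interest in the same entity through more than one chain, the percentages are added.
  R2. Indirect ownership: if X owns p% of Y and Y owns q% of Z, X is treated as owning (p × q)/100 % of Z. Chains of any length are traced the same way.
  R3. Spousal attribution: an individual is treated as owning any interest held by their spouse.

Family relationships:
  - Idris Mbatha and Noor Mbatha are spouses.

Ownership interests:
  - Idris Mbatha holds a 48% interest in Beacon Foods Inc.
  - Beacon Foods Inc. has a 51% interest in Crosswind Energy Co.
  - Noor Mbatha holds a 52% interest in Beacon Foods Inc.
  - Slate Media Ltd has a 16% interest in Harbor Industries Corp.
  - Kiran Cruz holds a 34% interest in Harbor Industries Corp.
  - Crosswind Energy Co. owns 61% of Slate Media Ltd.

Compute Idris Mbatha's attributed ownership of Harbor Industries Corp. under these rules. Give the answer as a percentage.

4.9776%

By spousal attribution (R3), Idris Mbatha is treated as also owning Noor Mbatha's interest in Beacon Foods Inc, giving 48% + 52% = 100%.
Chain via Beacon Foods Inc. → Crosswind Energy Co. → Slate Media Ltd (R2): 100% × 51% × 61% × 16% = 4.9776% of Harbor Industries Corp.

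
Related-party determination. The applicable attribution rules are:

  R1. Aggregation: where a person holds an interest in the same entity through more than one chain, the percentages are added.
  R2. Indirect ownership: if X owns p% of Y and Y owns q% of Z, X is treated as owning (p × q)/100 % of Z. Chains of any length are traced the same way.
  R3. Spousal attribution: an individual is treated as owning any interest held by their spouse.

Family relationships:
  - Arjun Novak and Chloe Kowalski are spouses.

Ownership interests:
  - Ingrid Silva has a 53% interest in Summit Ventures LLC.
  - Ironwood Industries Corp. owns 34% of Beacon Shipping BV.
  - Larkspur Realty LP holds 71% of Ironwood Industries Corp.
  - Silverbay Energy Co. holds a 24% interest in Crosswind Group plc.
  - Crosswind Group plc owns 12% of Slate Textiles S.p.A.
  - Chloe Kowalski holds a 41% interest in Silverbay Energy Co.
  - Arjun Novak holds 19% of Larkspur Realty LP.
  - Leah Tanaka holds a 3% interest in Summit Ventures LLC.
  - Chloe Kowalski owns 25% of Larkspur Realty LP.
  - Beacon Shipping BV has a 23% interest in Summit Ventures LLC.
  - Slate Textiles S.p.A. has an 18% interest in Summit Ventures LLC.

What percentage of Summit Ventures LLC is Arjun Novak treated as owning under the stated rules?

2.655512%

By spousal attribution (R3), Arjun Novak is treated as also owning Chloe Kowalski's interest in Larkspur Realty LP, giving 19% + 25% = 44%.
By spousal attribution (R3), Arjun Novak is treated as owning Chloe Kowalski's 41% interest in Silverbay Energy Co.
Chain via Larkspur Realty LP → Ironwood Industries Corp. → Beacon Shipping BV (R2): 44% × 71% × 34% × 23% = 2.442968% of Summit Ventures LLC.
Chain via Silverbay Energy Co. → Crosswind Group plc → Slate Textiles S.p.A. (R2): 41% × 24% × 12% × 18% = 0.212544% of Summit Ventures LLC.
Aggregating (R1): 2.442968% + 0.212544% = 2.655512%.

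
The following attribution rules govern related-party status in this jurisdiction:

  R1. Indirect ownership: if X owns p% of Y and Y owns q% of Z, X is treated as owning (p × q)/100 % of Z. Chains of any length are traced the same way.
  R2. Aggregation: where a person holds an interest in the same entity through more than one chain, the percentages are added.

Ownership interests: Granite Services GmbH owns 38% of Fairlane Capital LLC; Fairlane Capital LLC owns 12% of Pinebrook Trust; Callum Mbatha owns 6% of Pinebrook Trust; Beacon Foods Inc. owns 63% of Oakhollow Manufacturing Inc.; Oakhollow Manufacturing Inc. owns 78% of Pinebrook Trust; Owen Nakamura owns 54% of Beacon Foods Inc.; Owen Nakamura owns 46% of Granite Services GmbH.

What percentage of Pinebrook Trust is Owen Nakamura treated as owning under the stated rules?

Chain via Granite Services GmbH → Fairlane Capital LLC (R1): 46% × 38% × 12% = 2.0976% of Pinebrook Trust.
Chain via Beacon Foods Inc. → Oakhollow Manufacturing Inc. (R1): 54% × 63% × 78% = 26.5356% of Pinebrook Trust.
Aggregating (R2): 2.0976% + 26.5356% = 28.6332%.

28.6332%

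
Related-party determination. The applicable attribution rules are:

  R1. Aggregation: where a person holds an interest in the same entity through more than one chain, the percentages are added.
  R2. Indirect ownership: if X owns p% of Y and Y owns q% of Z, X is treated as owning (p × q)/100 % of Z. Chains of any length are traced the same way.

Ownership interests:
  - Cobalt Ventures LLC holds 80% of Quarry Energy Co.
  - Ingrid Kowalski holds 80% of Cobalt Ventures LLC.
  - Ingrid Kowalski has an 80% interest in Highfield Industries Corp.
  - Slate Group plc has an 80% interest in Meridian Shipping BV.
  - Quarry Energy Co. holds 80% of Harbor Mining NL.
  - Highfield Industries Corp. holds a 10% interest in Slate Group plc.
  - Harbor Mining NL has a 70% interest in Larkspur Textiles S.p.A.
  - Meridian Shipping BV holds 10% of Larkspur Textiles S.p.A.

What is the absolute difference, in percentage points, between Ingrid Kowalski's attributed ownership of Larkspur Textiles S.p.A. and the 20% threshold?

16.48

Chain via Highfield Industries Corp. → Slate Group plc → Meridian Shipping BV (R2): 80% × 10% × 80% × 10% = 0.64% of Larkspur Textiles S.p.A.
Chain via Cobalt Ventures LLC → Quarry Energy Co. → Harbor Mining NL (R2): 80% × 80% × 80% × 70% = 35.84% of Larkspur Textiles S.p.A.
Aggregating (R1): 0.64% + 35.84% = 36.48%.
36.48% exceeds the 20% threshold by 16.48 percentage points.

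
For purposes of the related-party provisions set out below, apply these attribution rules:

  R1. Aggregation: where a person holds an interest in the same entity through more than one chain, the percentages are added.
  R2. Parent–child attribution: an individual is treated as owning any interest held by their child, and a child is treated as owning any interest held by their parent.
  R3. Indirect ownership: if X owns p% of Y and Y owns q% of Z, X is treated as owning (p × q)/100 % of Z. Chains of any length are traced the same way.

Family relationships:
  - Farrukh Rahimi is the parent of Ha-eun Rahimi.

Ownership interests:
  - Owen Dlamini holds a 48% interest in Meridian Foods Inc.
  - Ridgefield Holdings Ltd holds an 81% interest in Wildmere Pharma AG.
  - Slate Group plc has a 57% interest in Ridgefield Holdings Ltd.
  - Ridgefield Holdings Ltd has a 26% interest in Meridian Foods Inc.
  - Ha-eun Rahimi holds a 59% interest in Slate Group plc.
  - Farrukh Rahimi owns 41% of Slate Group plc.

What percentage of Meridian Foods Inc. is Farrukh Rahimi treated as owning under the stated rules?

14.82%

By parent–child attribution (R2), Farrukh Rahimi is treated as also owning Ha-eun Rahimi's interest in Slate Group plc, giving 41% + 59% = 100%.
Chain via Slate Group plc → Ridgefield Holdings Ltd (R3): 100% × 57% × 26% = 14.82% of Meridian Foods Inc.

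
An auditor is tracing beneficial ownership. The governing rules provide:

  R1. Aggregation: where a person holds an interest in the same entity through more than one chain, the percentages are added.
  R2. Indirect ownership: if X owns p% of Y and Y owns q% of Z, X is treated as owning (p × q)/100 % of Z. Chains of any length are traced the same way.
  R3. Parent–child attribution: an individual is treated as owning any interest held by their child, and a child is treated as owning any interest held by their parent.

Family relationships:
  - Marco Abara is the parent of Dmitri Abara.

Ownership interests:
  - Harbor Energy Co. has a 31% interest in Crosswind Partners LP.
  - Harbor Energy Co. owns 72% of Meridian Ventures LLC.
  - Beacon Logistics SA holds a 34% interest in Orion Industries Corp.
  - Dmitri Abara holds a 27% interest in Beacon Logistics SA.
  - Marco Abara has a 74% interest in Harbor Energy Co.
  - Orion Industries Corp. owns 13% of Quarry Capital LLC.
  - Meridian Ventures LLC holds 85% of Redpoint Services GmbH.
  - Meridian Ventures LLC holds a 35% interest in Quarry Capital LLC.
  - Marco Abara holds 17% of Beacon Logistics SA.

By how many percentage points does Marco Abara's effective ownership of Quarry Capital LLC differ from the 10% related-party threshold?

10.5928

By parent–child attribution (R3), Marco Abara is treated as also owning Dmitri Abara's interest in Beacon Logistics SA, giving 17% + 27% = 44%.
Chain via Beacon Logistics SA → Orion Industries Corp. (R2): 44% × 34% × 13% = 1.9448% of Quarry Capital LLC.
Chain via Harbor Energy Co. → Meridian Ventures LLC (R2): 74% × 72% × 35% = 18.648% of Quarry Capital LLC.
Aggregating (R1): 1.9448% + 18.648% = 20.5928%.
20.5928% exceeds the 10% threshold by 10.5928 percentage points.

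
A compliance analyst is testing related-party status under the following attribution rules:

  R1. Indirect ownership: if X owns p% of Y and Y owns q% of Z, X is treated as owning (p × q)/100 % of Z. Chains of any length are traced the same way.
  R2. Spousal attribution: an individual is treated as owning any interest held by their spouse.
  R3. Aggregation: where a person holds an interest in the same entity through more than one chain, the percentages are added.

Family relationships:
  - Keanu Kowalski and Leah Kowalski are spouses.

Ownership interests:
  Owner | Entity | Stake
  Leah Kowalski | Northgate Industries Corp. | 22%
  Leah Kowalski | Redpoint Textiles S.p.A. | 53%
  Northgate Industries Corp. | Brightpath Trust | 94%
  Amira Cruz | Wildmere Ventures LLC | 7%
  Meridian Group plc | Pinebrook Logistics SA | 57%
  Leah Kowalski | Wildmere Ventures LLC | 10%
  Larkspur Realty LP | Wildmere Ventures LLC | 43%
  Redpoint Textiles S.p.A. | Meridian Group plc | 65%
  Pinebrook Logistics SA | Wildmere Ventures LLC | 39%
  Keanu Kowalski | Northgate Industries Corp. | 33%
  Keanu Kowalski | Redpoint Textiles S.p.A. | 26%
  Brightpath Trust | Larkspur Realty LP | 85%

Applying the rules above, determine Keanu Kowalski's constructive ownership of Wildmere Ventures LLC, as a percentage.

By spousal attribution (R2), Keanu Kowalski is treated as also owning Leah Kowalski's interest in Redpoint Textiles S.p.A, giving 26% + 53% = 79%.
By spousal attribution (R2), Keanu Kowalski is treated as also owning Leah Kowalski's interest in Northgate Industries Corp, giving 33% + 22% = 55%.
By spousal attribution (R2), Keanu Kowalski is treated as owning Leah Kowalski's 10% interest in Wildmere Ventures LLC.
Chain via Redpoint Textiles S.p.A. → Meridian Group plc → Pinebrook Logistics SA (R1): 79% × 65% × 57% × 39% = 11.415105% of Wildmere Ventures LLC.
Chain via Northgate Industries Corp. → Brightpath Trust → Larkspur Realty LP (R1): 55% × 94% × 85% × 43% = 18.89635% of Wildmere Ventures LLC.
Direct interest in Wildmere Ventures LLC: 10%.
Aggregating (R3): 11.415105% + 18.89635% + 10% = 40.311455%.

40.311455%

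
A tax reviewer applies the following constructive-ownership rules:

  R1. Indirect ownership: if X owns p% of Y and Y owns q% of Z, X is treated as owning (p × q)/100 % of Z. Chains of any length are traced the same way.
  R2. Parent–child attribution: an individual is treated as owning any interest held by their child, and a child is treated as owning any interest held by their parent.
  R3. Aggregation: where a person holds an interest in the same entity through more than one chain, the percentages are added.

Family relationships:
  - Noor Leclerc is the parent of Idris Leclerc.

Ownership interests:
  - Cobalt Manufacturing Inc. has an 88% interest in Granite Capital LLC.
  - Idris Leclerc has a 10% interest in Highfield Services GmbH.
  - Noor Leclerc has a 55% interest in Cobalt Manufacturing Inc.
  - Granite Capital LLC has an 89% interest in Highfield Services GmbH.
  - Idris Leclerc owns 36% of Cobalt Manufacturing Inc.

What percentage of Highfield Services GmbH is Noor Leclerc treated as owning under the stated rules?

81.2712%

By parent–child attribution (R2), Noor Leclerc is treated as also owning Idris Leclerc's interest in Cobalt Manufacturing Inc, giving 55% + 36% = 91%.
By parent–child attribution (R2), Noor Leclerc is treated as owning Idris Leclerc's 10% interest in Highfield Services GmbH.
Chain via Cobalt Manufacturing Inc. → Granite Capital LLC (R1): 91% × 88% × 89% = 71.2712% of Highfield Services GmbH.
Direct interest in Highfield Services GmbH: 10%.
Aggregating (R3): 71.2712% + 10% = 81.2712%.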